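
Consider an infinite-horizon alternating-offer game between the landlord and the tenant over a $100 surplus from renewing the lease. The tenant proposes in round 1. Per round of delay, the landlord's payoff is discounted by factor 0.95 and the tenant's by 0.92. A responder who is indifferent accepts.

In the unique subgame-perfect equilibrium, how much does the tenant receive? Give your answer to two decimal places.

When the tenant proposes, the landlord accepts any offer worth at least 0.95 times what the landlord would get by proposing next round; and vice versa.
This gives x = 100 − 0.95y and y = 100 − 0.92x, where x and y are each side's share when it proposes.
Hence (1 − 0.95·0.92)x = 100(1 − 0.95), i.e. 0.126·x = 5.
x ≈ 39.6825; the landlord's share is 100 − x ≈ 60.3175.

39.68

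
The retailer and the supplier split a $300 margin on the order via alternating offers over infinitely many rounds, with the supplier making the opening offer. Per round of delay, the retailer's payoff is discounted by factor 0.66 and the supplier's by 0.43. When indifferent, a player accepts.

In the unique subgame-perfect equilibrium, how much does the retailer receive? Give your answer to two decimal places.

In a stationary SPE each proposer offers the other exactly their discounted continuation value.
If the supplier keeps x when proposing and the retailer keeps y when proposing, then x = 300 − 0.66y and y = 300 − 0.43x.
Solving: x = 300(1 − 0.66) / (1 − 0.43·0.66) = 102 / 0.7162 ≈ 142.4183.
The retailer gets 300 − 142.4183 ≈ 157.5817.

157.58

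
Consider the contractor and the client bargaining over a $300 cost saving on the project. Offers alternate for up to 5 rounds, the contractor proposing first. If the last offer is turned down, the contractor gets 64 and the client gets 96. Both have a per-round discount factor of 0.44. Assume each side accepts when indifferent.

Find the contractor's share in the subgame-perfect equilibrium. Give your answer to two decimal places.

208.17

Round 5 (the contractor proposes): the client gets 96 if talks fail, so the contractor offers 96 and keeps 204.
Round 4 (the client proposes): the contractor can get 204 next round, worth 0.44 × 204 = 89.76 now. The client offers 89.76 and keeps 300 − 89.76 = 210.24.
Round 3 (the contractor proposes): the client can get 210.24 next round, worth 0.44 × 210.24 = 92.5056 now, so the contractor offers 92.5056, keeping 207.4944.
Round 2 (the client proposes): the contractor can get 207.4944 next round, worth 0.44 × 207.4944 = 91.297536 now. The client offers 91.297536 and keeps 300 − 91.297536 = 208.702464.
Round 1 (the contractor proposes): the client can get 208.702464 next round, worth 0.44 × 208.702464 = 91.82908416 now, so the contractor offers 91.82908416, keeping 208.17091584.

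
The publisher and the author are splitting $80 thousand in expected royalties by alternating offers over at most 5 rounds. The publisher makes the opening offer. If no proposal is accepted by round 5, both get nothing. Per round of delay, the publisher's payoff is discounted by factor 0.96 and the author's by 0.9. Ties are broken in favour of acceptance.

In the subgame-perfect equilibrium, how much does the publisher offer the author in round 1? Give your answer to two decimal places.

5.37

Round 5 (the publisher proposes): the author will accept anything ≥ 0, so the publisher offers 0 and keeps 80.
Round 4 (the author proposes): the publisher can get 80 next round, worth 0.96 × 80 = 76.8 now, so the author offers 76.8, keeping 3.2.
Round 3 (the publisher proposes): the author can get 3.2 next round, worth 0.9 × 3.2 = 2.88 now. The publisher offers 2.88 and keeps 80 − 2.88 = 77.12.
Round 2 (the author proposes): the publisher can get 77.12 next round, worth 0.96 × 77.12 = 74.0352 now, so the author offers 74.0352, keeping 5.9648.
Round 1 (the publisher proposes): the author can get 5.9648 next round, worth 0.9 × 5.9648 = 5.36832 now; the publisher offers that and keeps 74.63168.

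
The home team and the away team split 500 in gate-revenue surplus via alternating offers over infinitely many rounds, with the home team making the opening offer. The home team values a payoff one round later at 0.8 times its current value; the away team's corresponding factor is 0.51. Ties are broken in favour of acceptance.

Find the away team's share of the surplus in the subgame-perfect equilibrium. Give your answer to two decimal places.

86.15

Let x be the home team's share when the home team proposes and y be the away team's share when the away team proposes.
The away team accepts iff offered ≥ 0.51·y, so x = 500 − 0.51y. Symmetrically y = 500 − 0.8x.
Substituting: x = 500 − 0.51(500 − 0.8x), giving x(1 − 0.8·0.51) = 500(1 − 0.51).
So x = 500 × 0.49 / 0.592 ≈ 413.8514, and the away team receives 500 − x ≈ 86.1486.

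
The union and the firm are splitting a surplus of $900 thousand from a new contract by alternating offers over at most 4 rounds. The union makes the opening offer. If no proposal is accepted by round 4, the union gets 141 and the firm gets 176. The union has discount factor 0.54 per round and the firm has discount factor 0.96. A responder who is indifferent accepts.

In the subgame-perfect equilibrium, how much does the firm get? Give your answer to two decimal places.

775.17

Solve by backward induction from round 4.
Round 4 (the firm proposes): the union gets 141 if talks fail, so the firm offers 141 and keeps 759.
Round 3 (the union proposes): the firm can get 759 next round, worth 0.96 × 759 = 728.64 now. The union offers 728.64 and keeps 900 − 728.64 = 171.36.
Round 2 (the firm proposes): the union can get 171.36 next round, worth 0.54 × 171.36 = 92.5344 now; the firm offers that and keeps 807.4656.
Round 1 (the union proposes): the firm can get 807.4656 next round, worth 0.96 × 807.4656 = 775.166976 now; the union offers that and keeps 124.833024.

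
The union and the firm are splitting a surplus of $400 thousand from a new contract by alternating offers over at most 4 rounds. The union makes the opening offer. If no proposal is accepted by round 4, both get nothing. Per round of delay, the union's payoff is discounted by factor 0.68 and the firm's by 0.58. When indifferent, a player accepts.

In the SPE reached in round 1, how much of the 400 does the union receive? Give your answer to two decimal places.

234.26

Round 4 (the firm proposes): the union will accept anything ≥ 0, so the firm offers 0 and keeps 400.
Round 3 (the union proposes): the firm can get 400 next round, worth 0.58 × 400 = 232 now, so the union offers 232, keeping 168.
Round 2 (the firm proposes): the union can get 168 next round, worth 0.68 × 168 = 114.24 now, so the firm offers 114.24, keeping 285.76.
Round 1 (the union proposes): the firm can get 285.76 next round, worth 0.58 × 285.76 = 165.7408 now, so the union offers 165.7408, keeping 234.2592.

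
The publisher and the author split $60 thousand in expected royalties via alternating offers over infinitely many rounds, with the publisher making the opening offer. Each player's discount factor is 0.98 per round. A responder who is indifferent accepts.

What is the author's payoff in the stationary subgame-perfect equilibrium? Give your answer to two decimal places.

When the publisher proposes, the author accepts any offer worth at least 0.98 times what the author would get by proposing next round; and vice versa.
This gives x = 60 − 0.98y and y = 60 − 0.98x, where x and y are each side's share when it proposes.
Hence (1 − 0.98·0.98)x = 60(1 − 0.98), i.e. 0.0396·x = 1.2.
x ≈ 30.3030; the author's share is 60 − x ≈ 29.6970.

29.70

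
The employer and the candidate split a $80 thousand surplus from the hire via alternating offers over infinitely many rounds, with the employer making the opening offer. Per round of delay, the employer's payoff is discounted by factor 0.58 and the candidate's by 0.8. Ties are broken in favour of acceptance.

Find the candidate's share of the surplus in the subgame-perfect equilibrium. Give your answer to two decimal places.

50.15

In a stationary SPE each proposer offers the other exactly their discounted continuation value.
If the employer keeps x when proposing and the candidate keeps y when proposing, then x = 80 − 0.8y and y = 80 − 0.58x.
Solving: x = 80(1 − 0.8) / (1 − 0.58·0.8) = 16 / 0.536 ≈ 29.8507.
The candidate gets 80 − 29.8507 ≈ 50.1493.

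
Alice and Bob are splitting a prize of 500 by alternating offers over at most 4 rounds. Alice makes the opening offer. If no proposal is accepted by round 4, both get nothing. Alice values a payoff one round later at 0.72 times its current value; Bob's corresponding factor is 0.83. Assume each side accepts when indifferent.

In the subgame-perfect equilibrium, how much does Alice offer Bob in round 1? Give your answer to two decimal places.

Round 4 (Bob proposes): rejection yields 0 for Alice; Bob offers 0 and keeps 500.
Round 3 (Alice proposes): Bob can get 500 next round, worth 0.83 × 500 = 415 now; Alice offers that and keeps 85.
Round 2 (Bob proposes): Alice can get 85 next round, worth 0.72 × 85 = 61.2 now. Bob offers 61.2 and keeps 500 − 61.2 = 438.8.
Round 1 (Alice proposes): Bob can get 438.8 next round, worth 0.83 × 438.8 = 364.204 now. Alice offers 364.204 and keeps 500 − 364.204 = 135.796.

364.20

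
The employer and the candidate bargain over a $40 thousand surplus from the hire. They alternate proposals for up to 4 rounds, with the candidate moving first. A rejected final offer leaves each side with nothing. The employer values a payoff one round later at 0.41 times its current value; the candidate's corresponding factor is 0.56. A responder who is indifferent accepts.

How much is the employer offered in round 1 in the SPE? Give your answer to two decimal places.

Work backward from the last round.
Round 4 (the employer proposes): rejection yields 0 for the candidate; the employer offers 0 and keeps 40.
Round 3 (the candidate proposes): the employer can get 40 next round, worth 0.41 × 40 = 16.4 now; the candidate offers that and keeps 23.6.
Round 2 (the employer proposes): the candidate can get 23.6 next round, worth 0.56 × 23.6 = 13.216 now, so the employer offers 13.216, keeping 26.784.
Round 1 (the candidate proposes): the employer can get 26.784 next round, worth 0.41 × 26.784 = 10.98144 now. The candidate offers 10.98144 and keeps 40 − 10.98144 = 29.01856.

10.98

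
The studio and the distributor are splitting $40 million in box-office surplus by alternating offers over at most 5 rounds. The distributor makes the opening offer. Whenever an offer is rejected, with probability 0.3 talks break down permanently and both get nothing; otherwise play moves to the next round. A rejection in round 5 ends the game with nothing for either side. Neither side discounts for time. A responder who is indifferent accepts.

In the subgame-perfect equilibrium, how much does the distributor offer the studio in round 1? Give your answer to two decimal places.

Round 5 (the distributor proposes): the studio will accept anything ≥ 0, so the distributor offers 0 and keeps 40.
Round 4 (the studio proposes): rejecting gives the distributor an expected 0.7 × 40 = 28; the studio offers that and keeps 12.
Round 3 (the distributor proposes): rejecting gives the studio an expected 0.7 × 12 = 8.4; the distributor offers that and keeps 31.6.
Round 2 (the studio proposes): rejecting gives the distributor an expected 0.7 × 31.6 = 22.12, so the studio offers 22.12, keeping 17.88.
Round 1 (the distributor proposes): rejecting gives the studio an expected 0.7 × 17.88 = 12.516. The distributor offers 12.516 and keeps 40 − 12.516 = 27.484.

12.52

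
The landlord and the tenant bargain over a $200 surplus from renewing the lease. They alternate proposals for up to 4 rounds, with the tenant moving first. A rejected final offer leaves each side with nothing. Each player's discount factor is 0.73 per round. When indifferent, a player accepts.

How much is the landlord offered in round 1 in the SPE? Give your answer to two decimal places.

Solve by backward induction from round 4.
Round 4 (the landlord proposes): rejection yields 0 for the tenant; the landlord offers 0 and keeps 200.
Round 3 (the tenant proposes): the landlord can get 200 next round, worth 0.73 × 200 = 146 now, so the tenant offers 146, keeping 54.
Round 2 (the landlord proposes): the tenant can get 54 next round, worth 0.73 × 54 = 39.42 now, so the landlord offers 39.42, keeping 160.58.
Round 1 (the tenant proposes): the landlord can get 160.58 next round, worth 0.73 × 160.58 = 117.2234 now. The tenant offers 117.2234 and keeps 200 − 117.2234 = 82.7766.

117.22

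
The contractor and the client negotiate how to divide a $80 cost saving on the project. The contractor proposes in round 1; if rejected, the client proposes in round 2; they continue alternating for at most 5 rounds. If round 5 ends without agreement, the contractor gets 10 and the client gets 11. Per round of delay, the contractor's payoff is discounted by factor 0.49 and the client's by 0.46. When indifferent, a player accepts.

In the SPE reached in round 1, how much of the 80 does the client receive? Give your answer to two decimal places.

Round 5 (the contractor proposes): the client gets 11 if talks fail, so the contractor offers 11 and keeps 69.
Round 4 (the client proposes): the contractor can get 69 next round, worth 0.49 × 69 = 33.81 now; the client offers that and keeps 46.19.
Round 3 (the contractor proposes): the client can get 46.19 next round, worth 0.46 × 46.19 = 21.2474 now, so the contractor offers 21.2474, keeping 58.7526.
Round 2 (the client proposes): the contractor can get 58.7526 next round, worth 0.49 × 58.7526 = 28.788774 now; the client offers that and keeps 51.211226.
Round 1 (the contractor proposes): the client can get 51.211226 next round, worth 0.46 × 51.211226 = 23.55716396 now, so the contractor offers 23.55716396, keeping 56.44283604.

23.56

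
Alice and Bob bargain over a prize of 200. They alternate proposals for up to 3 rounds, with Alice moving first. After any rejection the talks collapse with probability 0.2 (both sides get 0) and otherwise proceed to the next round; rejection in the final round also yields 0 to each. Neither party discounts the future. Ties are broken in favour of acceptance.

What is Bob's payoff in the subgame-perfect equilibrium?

32

Round 3 (Alice proposes): rejection yields 0 for Bob; Alice offers 0 and keeps 200.
Round 2 (Bob proposes): rejecting gives Alice an expected 0.8 × 200 = 160. Bob offers 160 and keeps 200 − 160 = 40.
Round 1 (Alice proposes): rejecting gives Bob an expected 0.8 × 40 = 32; Alice offers that and keeps 168.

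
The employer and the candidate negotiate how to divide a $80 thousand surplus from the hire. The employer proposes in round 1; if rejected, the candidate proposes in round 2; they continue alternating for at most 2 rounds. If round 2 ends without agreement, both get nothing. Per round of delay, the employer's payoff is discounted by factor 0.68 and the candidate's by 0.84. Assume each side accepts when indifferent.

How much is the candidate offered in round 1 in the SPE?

Round 2 (the candidate proposes): the employer will accept anything ≥ 0, so the candidate offers 0 and keeps 80.
Round 1 (the employer proposes): the candidate can get 80 next round, worth 0.84 × 80 = 67.2 now; the employer offers that and keeps 12.8.

67.2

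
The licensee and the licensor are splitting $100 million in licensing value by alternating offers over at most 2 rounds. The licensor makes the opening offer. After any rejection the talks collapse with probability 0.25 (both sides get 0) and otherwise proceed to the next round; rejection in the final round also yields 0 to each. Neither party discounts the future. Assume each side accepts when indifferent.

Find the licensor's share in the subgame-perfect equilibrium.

Round 2 (the licensee proposes): rejection yields 0 for the licensor; the licensee offers 0 and keeps 100.
Round 1 (the licensor proposes): rejecting gives the licensee an expected 0.75 × 100 = 75. The licensor offers 75 and keeps 100 − 75 = 25.

25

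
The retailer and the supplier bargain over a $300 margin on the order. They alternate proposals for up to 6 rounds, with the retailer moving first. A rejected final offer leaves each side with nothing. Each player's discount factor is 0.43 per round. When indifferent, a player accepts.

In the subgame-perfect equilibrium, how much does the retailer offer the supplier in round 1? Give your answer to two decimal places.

91.54

Solve by backward induction from round 6.
Round 6 (the supplier proposes): the retailer will accept anything ≥ 0, so the supplier offers 0 and keeps 300.
Round 5 (the retailer proposes): the supplier can get 300 next round, worth 0.43 × 300 = 129 now, so the retailer offers 129, keeping 171.
Round 4 (the supplier proposes): the retailer can get 171 next round, worth 0.43 × 171 = 73.53 now. The supplier offers 73.53 and keeps 300 − 73.53 = 226.47.
Round 3 (the retailer proposes): the supplier can get 226.47 next round, worth 0.43 × 226.47 = 97.3821 now; the retailer offers that and keeps 202.6179.
Round 2 (the supplier proposes): the retailer can get 202.6179 next round, worth 0.43 × 202.6179 = 87.125697 now. The supplier offers 87.125697 and keeps 300 − 87.125697 = 212.874303.
Round 1 (the retailer proposes): the supplier can get 212.874303 next round, worth 0.43 × 212.874303 = 91.53595029 now, so the retailer offers 91.53595029, keeping 208.46404971.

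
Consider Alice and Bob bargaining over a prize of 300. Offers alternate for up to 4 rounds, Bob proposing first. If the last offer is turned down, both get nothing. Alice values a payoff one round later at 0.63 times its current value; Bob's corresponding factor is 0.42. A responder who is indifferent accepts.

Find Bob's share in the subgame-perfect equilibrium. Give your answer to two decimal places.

140.37

Round 4 (Alice proposes): Bob will accept anything ≥ 0, so Alice offers 0 and keeps 300.
Round 3 (Bob proposes): Alice can get 300 next round, worth 0.63 × 300 = 189 now; Bob offers that and keeps 111.
Round 2 (Alice proposes): Bob can get 111 next round, worth 0.42 × 111 = 46.62 now, so Alice offers 46.62, keeping 253.38.
Round 1 (Bob proposes): Alice can get 253.38 next round, worth 0.63 × 253.38 = 159.6294 now. Bob offers 159.6294 and keeps 300 − 159.6294 = 140.3706.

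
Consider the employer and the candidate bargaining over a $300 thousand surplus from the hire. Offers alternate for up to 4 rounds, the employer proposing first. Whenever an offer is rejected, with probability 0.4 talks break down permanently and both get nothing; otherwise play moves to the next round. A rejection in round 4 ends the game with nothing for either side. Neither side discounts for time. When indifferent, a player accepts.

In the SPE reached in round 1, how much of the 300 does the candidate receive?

136.8

Round 4 (the candidate proposes): the employer will accept anything ≥ 0, so the candidate offers 0 and keeps 300.
Round 3 (the employer proposes): rejecting gives the candidate an expected 0.6 × 300 = 180, so the employer offers 180, keeping 120.
Round 2 (the candidate proposes): rejecting gives the employer an expected 0.6 × 120 = 72. The candidate offers 72 and keeps 300 − 72 = 228.
Round 1 (the employer proposes): rejecting gives the candidate an expected 0.6 × 228 = 136.8, so the employer offers 136.8, keeping 163.2.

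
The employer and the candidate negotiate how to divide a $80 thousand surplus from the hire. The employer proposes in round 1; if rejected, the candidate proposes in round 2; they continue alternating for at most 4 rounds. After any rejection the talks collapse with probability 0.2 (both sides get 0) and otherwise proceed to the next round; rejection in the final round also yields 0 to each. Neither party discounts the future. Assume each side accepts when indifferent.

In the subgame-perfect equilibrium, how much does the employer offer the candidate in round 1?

By backward induction:
Round 4 (the candidate proposes): the employer will accept anything ≥ 0, so the candidate offers 0 and keeps 80.
Round 3 (the employer proposes): rejecting gives the candidate an expected 0.8 × 80 = 64. The employer offers 64 and keeps 80 − 64 = 16.
Round 2 (the candidate proposes): rejecting gives the employer an expected 0.8 × 16 = 12.8. The candidate offers 12.8 and keeps 80 − 12.8 = 67.2.
Round 1 (the employer proposes): rejecting gives the candidate an expected 0.8 × 67.2 = 53.76; the employer offers that and keeps 26.24.

53.76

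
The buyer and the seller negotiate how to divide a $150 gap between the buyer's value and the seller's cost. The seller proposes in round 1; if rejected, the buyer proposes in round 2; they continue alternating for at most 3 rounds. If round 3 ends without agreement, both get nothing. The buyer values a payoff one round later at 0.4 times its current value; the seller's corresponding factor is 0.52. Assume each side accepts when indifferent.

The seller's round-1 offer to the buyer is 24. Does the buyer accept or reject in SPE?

Reject

Round 3 (the seller proposes): the buyer will accept anything ≥ 0, so the seller offers 0 and keeps 150.
Round 2 (the buyer proposes): the seller can get 150 next round, worth 0.52 × 150 = 78 now. The buyer offers 78 and keeps 150 − 78 = 72.
So by rejecting in round 1, the buyer gets 72 next round, worth 0.4 × 72 = 28.8 now.
Offer 24 < 28.8, so the buyer rejects.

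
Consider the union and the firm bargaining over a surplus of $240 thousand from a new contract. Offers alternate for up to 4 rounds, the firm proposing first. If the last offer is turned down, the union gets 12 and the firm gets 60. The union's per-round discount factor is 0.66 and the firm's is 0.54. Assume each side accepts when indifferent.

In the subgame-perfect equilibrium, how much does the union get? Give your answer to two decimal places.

Round 4 (the union proposes): the firm gets 60 if talks fail, so the union offers 60 and keeps 180.
Round 3 (the firm proposes): the union can get 180 next round, worth 0.66 × 180 = 118.8 now. The firm offers 118.8 and keeps 240 − 118.8 = 121.2.
Round 2 (the union proposes): the firm can get 121.2 next round, worth 0.54 × 121.2 = 65.448 now. The union offers 65.448 and keeps 240 − 65.448 = 174.552.
Round 1 (the firm proposes): the union can get 174.552 next round, worth 0.66 × 174.552 = 115.20432 now, so the firm offers 115.20432, keeping 124.79568.

115.20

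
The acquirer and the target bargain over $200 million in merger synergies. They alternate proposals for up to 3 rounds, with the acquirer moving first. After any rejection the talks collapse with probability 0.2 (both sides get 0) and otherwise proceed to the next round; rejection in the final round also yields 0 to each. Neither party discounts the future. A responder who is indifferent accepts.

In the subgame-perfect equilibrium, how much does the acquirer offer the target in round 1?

32

Round 3 (the acquirer proposes): rejection yields 0 for the target; the acquirer offers 0 and keeps 200.
Round 2 (the target proposes): rejecting gives the acquirer an expected 0.8 × 200 = 160, so the target offers 160, keeping 40.
Round 1 (the acquirer proposes): rejecting gives the target an expected 0.8 × 40 = 32. The acquirer offers 32 and keeps 200 − 32 = 168.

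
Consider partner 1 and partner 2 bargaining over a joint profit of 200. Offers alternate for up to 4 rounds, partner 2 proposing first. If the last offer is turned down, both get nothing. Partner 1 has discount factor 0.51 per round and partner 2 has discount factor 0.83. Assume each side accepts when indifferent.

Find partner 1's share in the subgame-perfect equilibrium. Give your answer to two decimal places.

By backward induction:
Round 4 (partner 1 proposes): partner 2 will accept anything ≥ 0, so partner 1 offers 0 and keeps 200.
Round 3 (partner 2 proposes): partner 1 can get 200 next round, worth 0.51 × 200 = 102 now; partner 2 offers that and keeps 98.
Round 2 (partner 1 proposes): partner 2 can get 98 next round, worth 0.83 × 98 = 81.34 now. Partner 1 offers 81.34 and keeps 200 − 81.34 = 118.66.
Round 1 (partner 2 proposes): partner 1 can get 118.66 next round, worth 0.51 × 118.66 = 60.5166 now. Partner 2 offers 60.5166 and keeps 200 − 60.5166 = 139.4834.

60.52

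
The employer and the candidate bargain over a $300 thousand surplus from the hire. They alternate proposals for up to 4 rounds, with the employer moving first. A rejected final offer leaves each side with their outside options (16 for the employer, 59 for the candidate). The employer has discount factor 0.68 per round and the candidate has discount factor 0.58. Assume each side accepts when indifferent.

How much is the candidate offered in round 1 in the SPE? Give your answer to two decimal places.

Round 4 (the candidate proposes): the employer gets 16 if talks fail, so the candidate offers 16 and keeps 284.
Round 3 (the employer proposes): the candidate can get 284 next round, worth 0.58 × 284 = 164.72 now, so the employer offers 164.72, keeping 135.28.
Round 2 (the candidate proposes): the employer can get 135.28 next round, worth 0.68 × 135.28 = 91.9904 now; the candidate offers that and keeps 208.0096.
Round 1 (the employer proposes): the candidate can get 208.0096 next round, worth 0.58 × 208.0096 = 120.645568 now. The employer offers 120.645568 and keeps 300 − 120.645568 = 179.354432.

120.65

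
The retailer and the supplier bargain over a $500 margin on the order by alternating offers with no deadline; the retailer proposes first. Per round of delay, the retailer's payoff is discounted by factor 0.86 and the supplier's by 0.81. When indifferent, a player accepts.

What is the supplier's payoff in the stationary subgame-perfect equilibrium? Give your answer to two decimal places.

186.88

When the retailer proposes, the supplier accepts any offer worth at least 0.81 times what the supplier would get by proposing next round; and vice versa.
This gives x = 500 − 0.81y and y = 500 − 0.86x, where x and y are each side's share when it proposes.
Hence (1 − 0.81·0.86)x = 500(1 − 0.81), i.e. 0.3034·x = 95.
x ≈ 313.1180; the supplier's share is 500 − x ≈ 186.8820.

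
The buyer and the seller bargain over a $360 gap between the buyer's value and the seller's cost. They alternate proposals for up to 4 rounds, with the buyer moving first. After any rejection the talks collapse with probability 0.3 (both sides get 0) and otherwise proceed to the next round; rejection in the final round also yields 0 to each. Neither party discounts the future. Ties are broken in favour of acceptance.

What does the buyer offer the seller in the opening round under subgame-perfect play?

199.08

Round 4 (the seller proposes): rejection yields 0 for the buyer; the seller offers 0 and keeps 360.
Round 3 (the buyer proposes): rejecting gives the seller an expected 0.7 × 360 = 252; the buyer offers that and keeps 108.
Round 2 (the seller proposes): rejecting gives the buyer an expected 0.7 × 108 = 75.6; the seller offers that and keeps 284.4.
Round 1 (the buyer proposes): rejecting gives the seller an expected 0.7 × 284.4 = 199.08, so the buyer offers 199.08, keeping 160.92.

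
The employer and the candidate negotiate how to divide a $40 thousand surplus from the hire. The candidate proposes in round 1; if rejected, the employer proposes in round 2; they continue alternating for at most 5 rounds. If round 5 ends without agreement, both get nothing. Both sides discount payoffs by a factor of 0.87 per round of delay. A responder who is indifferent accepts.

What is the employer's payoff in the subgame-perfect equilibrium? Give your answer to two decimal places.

Round 5 (the candidate proposes): rejection yields 0 for the employer; the candidate offers 0 and keeps 40.
Round 4 (the employer proposes): the candidate can get 40 next round, worth 0.87 × 40 = 34.8 now. The employer offers 34.8 and keeps 40 − 34.8 = 5.2.
Round 3 (the candidate proposes): the employer can get 5.2 next round, worth 0.87 × 5.2 = 4.524 now, so the candidate offers 4.524, keeping 35.476.
Round 2 (the employer proposes): the candidate can get 35.476 next round, worth 0.87 × 35.476 = 30.86412 now; the employer offers that and keeps 9.13588.
Round 1 (the candidate proposes): the employer can get 9.13588 next round, worth 0.87 × 9.13588 = 7.9482156 now. The candidate offers 7.9482156 and keeps 40 − 7.9482156 = 32.0517844.

7.95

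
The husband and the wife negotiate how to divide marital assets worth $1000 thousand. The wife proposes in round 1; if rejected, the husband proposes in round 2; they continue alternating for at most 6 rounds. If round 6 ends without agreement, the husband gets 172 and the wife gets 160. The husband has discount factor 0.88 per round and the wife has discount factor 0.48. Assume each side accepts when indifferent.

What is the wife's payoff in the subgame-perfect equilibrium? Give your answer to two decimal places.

Round 6 (the husband proposes): the wife gets 160 if talks fail, so the husband offers 160 and keeps 840.
Round 5 (the wife proposes): the husband can get 840 next round, worth 0.88 × 840 = 739.2 now; the wife offers that and keeps 260.8.
Round 4 (the husband proposes): the wife can get 260.8 next round, worth 0.48 × 260.8 = 125.184 now. The husband offers 125.184 and keeps 1000 − 125.184 = 874.816.
Round 3 (the wife proposes): the husband can get 874.816 next round, worth 0.88 × 874.816 = 769.83808 now. The wife offers 769.83808 and keeps 1000 − 769.83808 = 230.16192.
Round 2 (the husband proposes): the wife can get 230.16192 next round, worth 0.48 × 230.16192 = 110.4777216 now; the husband offers that and keeps 889.5222784.
Round 1 (the wife proposes): the husband can get 889.5222784 next round, worth 0.88 × 889.5222784 = 782.779604992 now, so the wife offers 782.779604992, keeping 217.220395008.

217.22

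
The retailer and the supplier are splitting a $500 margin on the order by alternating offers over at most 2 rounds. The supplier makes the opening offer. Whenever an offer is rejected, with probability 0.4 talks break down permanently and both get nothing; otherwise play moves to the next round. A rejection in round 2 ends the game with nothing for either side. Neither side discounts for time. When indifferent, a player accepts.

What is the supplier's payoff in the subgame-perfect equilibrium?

Round 2 (the retailer proposes): the supplier will accept anything ≥ 0, so the retailer offers 0 and keeps 500.
Round 1 (the supplier proposes): rejecting gives the retailer an expected 0.6 × 500 = 300, so the supplier offers 300, keeping 200.

200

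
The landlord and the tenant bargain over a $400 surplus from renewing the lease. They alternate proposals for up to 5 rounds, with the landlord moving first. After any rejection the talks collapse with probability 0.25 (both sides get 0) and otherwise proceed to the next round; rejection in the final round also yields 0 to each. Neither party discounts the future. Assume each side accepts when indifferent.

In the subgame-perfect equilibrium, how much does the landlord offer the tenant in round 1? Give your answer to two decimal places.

Round 5 (the landlord proposes): the tenant will accept anything ≥ 0, so the landlord offers 0 and keeps 400.
Round 4 (the tenant proposes): rejecting gives the landlord an expected 0.75 × 400 = 300, so the tenant offers 300, keeping 100.
Round 3 (the landlord proposes): rejecting gives the tenant an expected 0.75 × 100 = 75. The landlord offers 75 and keeps 400 − 75 = 325.
Round 2 (the tenant proposes): rejecting gives the landlord an expected 0.75 × 325 = 243.75. The tenant offers 243.75 and keeps 400 − 243.75 = 156.25.
Round 1 (the landlord proposes): rejecting gives the tenant an expected 0.75 × 156.25 = 117.1875, so the landlord offers 117.1875, keeping 282.8125.

117.19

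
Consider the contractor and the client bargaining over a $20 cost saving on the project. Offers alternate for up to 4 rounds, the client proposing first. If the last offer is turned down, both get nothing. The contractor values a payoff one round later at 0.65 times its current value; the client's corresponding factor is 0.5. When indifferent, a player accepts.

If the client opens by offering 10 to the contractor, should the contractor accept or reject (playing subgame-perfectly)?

Reject

Round 4 (the contractor proposes): rejection yields 0 for the client; the contractor offers 0 and keeps 20.
Round 3 (the client proposes): the contractor can get 20 next round, worth 0.65 × 20 = 13 now. The client offers 13 and keeps 20 − 13 = 7.
Round 2 (the contractor proposes): the client can get 7 next round, worth 0.5 × 7 = 3.5 now; the contractor offers that and keeps 16.5.
So by rejecting in round 1, the contractor gets 16.5 next round, worth 0.65 × 16.5 = 10.725 now.
Offer 10 < 10.725, so the contractor rejects.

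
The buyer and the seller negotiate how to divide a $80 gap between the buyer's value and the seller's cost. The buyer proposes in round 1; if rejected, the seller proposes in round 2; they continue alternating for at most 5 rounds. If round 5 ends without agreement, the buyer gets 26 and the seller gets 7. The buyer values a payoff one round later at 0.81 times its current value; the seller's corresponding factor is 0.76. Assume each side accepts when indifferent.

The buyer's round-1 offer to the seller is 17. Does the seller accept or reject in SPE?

Work out the seller's continuation value if the offer is rejected.
Round 5 (the buyer proposes): the seller gets 7 if talks fail, so the buyer offers 7 and keeps 73.
Round 4 (the seller proposes): the buyer can get 73 next round, worth 0.81 × 73 = 59.13 now. The seller offers 59.13 and keeps 80 − 59.13 = 20.87.
Round 3 (the buyer proposes): the seller can get 20.87 next round, worth 0.76 × 20.87 = 15.8612 now, so the buyer offers 15.8612, keeping 64.1388.
Round 2 (the seller proposes): the buyer can get 64.1388 next round, worth 0.81 × 64.1388 = 51.952428 now, so the seller offers 51.952428, keeping 28.047572.
So by rejecting in round 1, the seller gets 28.047572 next round, worth 0.76 × 28.047572 = 21.31615472 now.
Offer 17 < 21.31615472, so the seller rejects.

Reject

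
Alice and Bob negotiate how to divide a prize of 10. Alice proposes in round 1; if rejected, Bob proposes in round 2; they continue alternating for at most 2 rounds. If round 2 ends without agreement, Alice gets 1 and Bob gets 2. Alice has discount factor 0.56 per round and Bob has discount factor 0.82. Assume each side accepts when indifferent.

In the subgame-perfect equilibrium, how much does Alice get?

Round 2 (Bob proposes): Alice gets 1 if talks fail, so Bob offers 1 and keeps 9.
Round 1 (Alice proposes): Bob can get 9 next round, worth 0.82 × 9 = 7.38 now. Alice offers 7.38 and keeps 10 − 7.38 = 2.62.

2.62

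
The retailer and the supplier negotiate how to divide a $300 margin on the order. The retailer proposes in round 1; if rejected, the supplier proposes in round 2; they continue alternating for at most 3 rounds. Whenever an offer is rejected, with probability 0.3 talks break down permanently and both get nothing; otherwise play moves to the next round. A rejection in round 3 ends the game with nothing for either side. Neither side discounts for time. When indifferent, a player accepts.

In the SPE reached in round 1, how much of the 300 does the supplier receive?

63

By backward induction:
Round 3 (the retailer proposes): the supplier will accept anything ≥ 0, so the retailer offers 0 and keeps 300.
Round 2 (the supplier proposes): rejecting gives the retailer an expected 0.7 × 300 = 210. The supplier offers 210 and keeps 300 − 210 = 90.
Round 1 (the retailer proposes): rejecting gives the supplier an expected 0.7 × 90 = 63. The retailer offers 63 and keeps 300 − 63 = 237.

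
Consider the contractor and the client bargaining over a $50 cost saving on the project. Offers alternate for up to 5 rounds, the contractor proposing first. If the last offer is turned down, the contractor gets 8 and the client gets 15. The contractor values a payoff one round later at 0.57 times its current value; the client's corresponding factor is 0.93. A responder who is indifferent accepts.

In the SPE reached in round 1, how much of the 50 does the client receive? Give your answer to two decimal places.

34.81

Round 5 (the contractor proposes): the client gets 15 if talks fail, so the contractor offers 15 and keeps 35.
Round 4 (the client proposes): the contractor can get 35 next round, worth 0.57 × 35 = 19.95 now. The client offers 19.95 and keeps 50 − 19.95 = 30.05.
Round 3 (the contractor proposes): the client can get 30.05 next round, worth 0.93 × 30.05 = 27.9465 now, so the contractor offers 27.9465, keeping 22.0535.
Round 2 (the client proposes): the contractor can get 22.0535 next round, worth 0.57 × 22.0535 = 12.570495 now, so the client offers 12.570495, keeping 37.429505.
Round 1 (the contractor proposes): the client can get 37.429505 next round, worth 0.93 × 37.429505 = 34.80943965 now, so the contractor offers 34.80943965, keeping 15.19056035.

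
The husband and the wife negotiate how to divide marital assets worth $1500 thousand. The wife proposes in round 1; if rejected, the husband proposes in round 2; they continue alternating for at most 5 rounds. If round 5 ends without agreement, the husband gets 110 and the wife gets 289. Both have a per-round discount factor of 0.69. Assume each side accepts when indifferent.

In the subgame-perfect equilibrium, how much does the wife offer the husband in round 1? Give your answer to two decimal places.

Round 5 (the wife proposes): the husband gets 110 if talks fail, so the wife offers 110 and keeps 1390.
Round 4 (the husband proposes): the wife can get 1390 next round, worth 0.69 × 1390 = 959.1 now, so the husband offers 959.1, keeping 540.9.
Round 3 (the wife proposes): the husband can get 540.9 next round, worth 0.69 × 540.9 = 373.221 now; the wife offers that and keeps 1126.779.
Round 2 (the husband proposes): the wife can get 1126.779 next round, worth 0.69 × 1126.779 = 777.47751 now; the husband offers that and keeps 722.52249.
Round 1 (the wife proposes): the husband can get 722.52249 next round, worth 0.69 × 722.52249 = 498.5405181 now. The wife offers 498.5405181 and keeps 1500 − 498.5405181 = 1001.4594819.

498.54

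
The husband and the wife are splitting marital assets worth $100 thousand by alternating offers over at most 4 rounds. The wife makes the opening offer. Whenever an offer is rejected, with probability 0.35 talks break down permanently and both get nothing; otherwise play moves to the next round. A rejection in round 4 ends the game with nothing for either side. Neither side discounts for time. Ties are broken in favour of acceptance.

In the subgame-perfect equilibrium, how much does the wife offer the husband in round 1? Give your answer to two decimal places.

50.21

Round 4 (the husband proposes): the wife will accept anything ≥ 0, so the husband offers 0 and keeps 100.
Round 3 (the wife proposes): rejecting gives the husband an expected 0.65 × 100 = 65; the wife offers that and keeps 35.
Round 2 (the husband proposes): rejecting gives the wife an expected 0.65 × 35 = 22.75; the husband offers that and keeps 77.25.
Round 1 (the wife proposes): rejecting gives the husband an expected 0.65 × 77.25 = 50.2125; the wife offers that and keeps 49.7875.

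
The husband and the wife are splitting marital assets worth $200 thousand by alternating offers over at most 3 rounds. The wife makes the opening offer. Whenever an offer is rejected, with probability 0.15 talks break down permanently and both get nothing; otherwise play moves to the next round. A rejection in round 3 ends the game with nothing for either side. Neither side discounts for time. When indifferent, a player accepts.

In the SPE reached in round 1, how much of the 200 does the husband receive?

25.5

By backward induction:
Round 3 (the wife proposes): rejection yields 0 for the husband; the wife offers 0 and keeps 200.
Round 2 (the husband proposes): rejecting gives the wife an expected 0.85 × 200 = 170, so the husband offers 170, keeping 30.
Round 1 (the wife proposes): rejecting gives the husband an expected 0.85 × 30 = 25.5, so the wife offers 25.5, keeping 174.5.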